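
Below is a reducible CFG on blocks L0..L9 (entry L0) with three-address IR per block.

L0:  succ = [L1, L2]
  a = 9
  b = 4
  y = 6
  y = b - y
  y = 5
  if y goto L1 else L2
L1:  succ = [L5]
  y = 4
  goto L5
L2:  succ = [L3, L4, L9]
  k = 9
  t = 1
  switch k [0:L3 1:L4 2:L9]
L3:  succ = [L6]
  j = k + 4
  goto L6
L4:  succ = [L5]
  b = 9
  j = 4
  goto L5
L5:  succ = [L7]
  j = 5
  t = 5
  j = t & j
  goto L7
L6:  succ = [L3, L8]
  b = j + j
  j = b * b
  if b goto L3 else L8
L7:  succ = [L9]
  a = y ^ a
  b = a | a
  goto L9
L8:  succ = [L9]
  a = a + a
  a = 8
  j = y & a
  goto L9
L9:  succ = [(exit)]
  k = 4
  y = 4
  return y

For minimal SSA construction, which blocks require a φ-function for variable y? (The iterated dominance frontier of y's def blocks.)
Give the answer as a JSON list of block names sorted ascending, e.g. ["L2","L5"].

idom tree: L1←L0 L2←L0 L3←L2 L4←L2 L5←L0 L6←L3 L7←L5 L8←L6 L9←L0
Dom∩ at merges:
  L3: preds {L2,L6}: {L0,L2} ∩ {L0,L2,L3,L6} = {L0,L2}; idom=L2
  L5: preds {L1,L4}: {L0,L1} ∩ {L0,L2,L4} = {L0}; idom=L0
  L9: preds {L2,L7,L8}: {L0,L2} ∩ {L0,L5,L7} ∩ {L0,L2,L3,L6,L8} = {L0}; idom=L0

DF derivation:
  join L3 pred L2: · stop@L2
  join L3 pred L6: L6→L3 stop@L2
  join L5 pred L1: L1 stop@L0
  join L5 pred L4: L4→L2 stop@L0
  join L9 pred L2: L2 stop@L0
  join L9 pred L7: L7→L5 stop@L0
  join L9 pred L8: L8→L6→L3→L2 stop@L0
  DF(L0)=∅
  DF(L1)={L5}
  DF(L2)={L5,L9}
  DF(L3)={L3,L9}
  DF(L4)={L5}
  DF(L5)={L9}
  DF(L6)={L3,L9}
  DF(L7)={L9}
  DF(L8)={L9}
  DF(L9)=∅

φ for y: defs {L0,L1,L9}
  DF⁺ = {L5,L9}

Answer: ["L5", "L9"]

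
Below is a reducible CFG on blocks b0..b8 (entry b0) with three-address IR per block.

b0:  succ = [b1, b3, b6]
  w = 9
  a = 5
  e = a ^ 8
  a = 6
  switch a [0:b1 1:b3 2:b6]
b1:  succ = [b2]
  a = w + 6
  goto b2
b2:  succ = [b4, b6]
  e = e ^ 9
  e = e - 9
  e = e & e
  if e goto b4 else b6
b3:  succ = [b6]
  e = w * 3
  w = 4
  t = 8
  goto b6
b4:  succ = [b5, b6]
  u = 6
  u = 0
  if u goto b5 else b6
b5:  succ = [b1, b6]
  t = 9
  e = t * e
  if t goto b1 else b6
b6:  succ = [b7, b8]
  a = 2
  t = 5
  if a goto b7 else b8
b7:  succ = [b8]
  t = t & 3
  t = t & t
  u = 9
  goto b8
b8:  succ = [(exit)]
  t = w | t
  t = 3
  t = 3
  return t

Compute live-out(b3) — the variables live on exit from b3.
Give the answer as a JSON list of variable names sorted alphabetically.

Answer: ["w"]

Derivation:
Per-block:
  b0 def {a,e,w} use ∅
  b1 def {a} use {w}
  b2 def {e} use {e}
  b3 def {e,t,w} use {w}
  b4 def {u} use ∅
  b5 def {e,t} use {e}
  b6 def {a,t} use ∅
  b7 def {t,u} use {t}
  b8 def {t} use {t,w}

Live sets:
  b0 li=∅ lo={e,w}
  b1 li={e,w} lo={e,w}
  b2 li={e,w} lo={e,w}
  b3 li={w} lo={w}
  b4 li={e,w} lo={e,w}
  b5 li={e,w} lo={e,w}
  b6 li={w} lo={t,w}
  b7 li={t,w} lo={t,w}
  b8 li={t,w} lo=∅

live-out(b3) = ["w"]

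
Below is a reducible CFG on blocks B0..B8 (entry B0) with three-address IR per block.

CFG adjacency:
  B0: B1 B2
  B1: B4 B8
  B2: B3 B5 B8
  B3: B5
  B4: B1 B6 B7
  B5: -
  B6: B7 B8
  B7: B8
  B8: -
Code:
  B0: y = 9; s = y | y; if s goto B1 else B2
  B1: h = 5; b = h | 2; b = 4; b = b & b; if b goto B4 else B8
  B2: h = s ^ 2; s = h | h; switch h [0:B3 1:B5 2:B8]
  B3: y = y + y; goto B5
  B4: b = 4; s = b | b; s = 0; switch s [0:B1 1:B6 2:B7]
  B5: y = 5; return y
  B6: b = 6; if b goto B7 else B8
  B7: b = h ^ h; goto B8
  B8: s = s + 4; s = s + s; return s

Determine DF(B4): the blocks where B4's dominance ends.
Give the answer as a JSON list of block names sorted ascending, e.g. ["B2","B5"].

Answer: ["B1", "B8"]

Working:
idom tree: B1←B0 B2←B0 B3←B2 B4←B1 B5←B2 B6←B4 B7←B4 B8←B0
Join-block Dom:
  B1: preds {B0,B4}: {B0} ∩ {B0,B1,B4} = {B0}; idom=B0
  B5: preds {B2,B3}: {B0,B2} ∩ {B0,B2,B3} = {B0,B2}; idom=B2
  B7: preds {B4,B6}: {B0,B1,B4} ∩ {B0,B1,B4,B6} = {B0,B1,B4}; idom=B4
  B8: preds {B1,B2,B6,B7}: {B0,B1} ∩ {B0,B2} ∩ {B0,B1,B4,B6} ∩ {B0,B1,B4,B7} = {B0}; idom=B0

DF derivation:
  B1←B0: walk · to B0
  B1←B4: walk B4→B1 to B0
  B5←B2: walk · to B2
  B5←B3: walk B3 to B2
  B7←B4: walk · to B4
  B7←B6: walk B6 to B4
  B8←B1: walk B1 to B0
  B8←B2: walk B2 to B0
  B8←B6: walk B6→B4→B1 to B0
  B8←B7: walk B7→B4→B1 to B0
  B0: DF=∅
  B1: DF={B1,B8}
  B2: DF={B8}
  B3: DF={B5}
  B4: DF={B1,B8}
  B5: DF=∅
  B6: DF={B7,B8}
  B7: DF={B8}
  B8: DF=∅

DF(B4) = ["B1", "B8"]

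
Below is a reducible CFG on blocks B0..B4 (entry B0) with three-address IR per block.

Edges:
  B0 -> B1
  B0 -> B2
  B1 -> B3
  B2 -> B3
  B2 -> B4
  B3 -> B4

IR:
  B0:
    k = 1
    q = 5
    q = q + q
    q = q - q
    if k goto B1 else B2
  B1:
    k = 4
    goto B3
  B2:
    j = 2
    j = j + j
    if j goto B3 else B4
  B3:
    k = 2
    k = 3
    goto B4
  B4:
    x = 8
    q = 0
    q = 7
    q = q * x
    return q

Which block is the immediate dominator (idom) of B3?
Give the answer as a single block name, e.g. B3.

idom tree: B1←B0 B2←B0 B3←B0 B4←B0
Dom∩ at merges:
  B3: preds {B1,B2}: {B0,B1} ∩ {B0,B2} = {B0}; idom=B0
  B4: preds {B2,B3}: {B0,B2} ∩ {B0,B3} = {B0}; idom=B0

idom(B3) = B0

Answer: B0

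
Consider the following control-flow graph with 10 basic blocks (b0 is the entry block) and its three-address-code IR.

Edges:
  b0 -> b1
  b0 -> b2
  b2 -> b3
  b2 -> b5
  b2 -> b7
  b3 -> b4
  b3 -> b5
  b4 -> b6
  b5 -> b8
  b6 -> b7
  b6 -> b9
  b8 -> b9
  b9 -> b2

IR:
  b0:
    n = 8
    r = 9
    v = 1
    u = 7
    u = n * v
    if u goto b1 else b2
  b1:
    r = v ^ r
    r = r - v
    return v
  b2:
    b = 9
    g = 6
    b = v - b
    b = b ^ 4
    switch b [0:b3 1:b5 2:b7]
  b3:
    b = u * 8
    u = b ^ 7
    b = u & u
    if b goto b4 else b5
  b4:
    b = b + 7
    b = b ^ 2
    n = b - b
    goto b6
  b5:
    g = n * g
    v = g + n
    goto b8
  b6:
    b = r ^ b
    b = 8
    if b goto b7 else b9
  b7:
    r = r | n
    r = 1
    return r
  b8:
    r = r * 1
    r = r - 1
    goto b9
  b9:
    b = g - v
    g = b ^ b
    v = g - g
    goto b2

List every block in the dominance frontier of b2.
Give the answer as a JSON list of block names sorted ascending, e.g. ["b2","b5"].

Answer: ["b2"]

Analysis:
idom tree: b1←b0 b2←b0 b3←b2 b4←b3 b5←b2 b6←b4 b7←b2 b8←b5 b9←b2
Dom at joins:
  b2: preds {b0,b9}: {b0} ∩ {b0,b2,b9} = {b0}; idom=b0
  b5: preds {b2,b3}: {b0,b2} ∩ {b0,b2,b3} = {b0,b2}; idom=b2
  b7: preds {b2,b6}: {b0,b2} ∩ {b0,b2,b3,b4,b6} = {b0,b2}; idom=b2
  b9: preds {b6,b8}: {b0,b2,b3,b4,b6} ∩ {b0,b2,b5,b8} = {b0,b2}; idom=b2

DF walk-up:
  join b2 pred b0: · stop@b0
  join b2 pred b9: b9→b2 stop@b0
  join b5 pred b2: · stop@b2
  join b5 pred b3: b3 stop@b2
  join b7 pred b2: · stop@b2
  join b7 pred b6: b6→b4→b3 stop@b2
  join b9 pred b6: b6→b4→b3 stop@b2
  join b9 pred b8: b8→b5 stop@b2
  b0 → ∅
  b1 → ∅
  b2 → {b2}
  b3 → {b5,b7,b9}
  b4 → {b7,b9}
  b5 → {b9}
  b6 → {b7,b9}
  b7 → ∅
  b8 → {b9}
  b9 → {b2}

DF(b2) = ["b2"]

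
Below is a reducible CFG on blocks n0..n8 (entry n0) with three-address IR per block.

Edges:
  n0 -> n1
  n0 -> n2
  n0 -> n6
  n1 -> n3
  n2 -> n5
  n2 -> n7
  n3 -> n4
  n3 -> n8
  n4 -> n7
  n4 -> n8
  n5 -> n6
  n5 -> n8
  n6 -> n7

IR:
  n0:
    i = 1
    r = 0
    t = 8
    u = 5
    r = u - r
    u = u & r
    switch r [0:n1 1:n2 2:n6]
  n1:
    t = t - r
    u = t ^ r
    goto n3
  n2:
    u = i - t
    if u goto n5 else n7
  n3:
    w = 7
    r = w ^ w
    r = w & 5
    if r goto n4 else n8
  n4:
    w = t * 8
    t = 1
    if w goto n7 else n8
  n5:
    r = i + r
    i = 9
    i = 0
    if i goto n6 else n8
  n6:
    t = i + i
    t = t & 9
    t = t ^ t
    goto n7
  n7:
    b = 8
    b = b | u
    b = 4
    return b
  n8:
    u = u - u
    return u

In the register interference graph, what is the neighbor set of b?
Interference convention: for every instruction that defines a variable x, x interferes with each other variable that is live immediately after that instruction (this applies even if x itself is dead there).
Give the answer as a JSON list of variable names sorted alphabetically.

def/use:
  n0: def={i,r,t,u} ue=∅
  n1: def={t,u} ue={r,t}
  n2: def={u} ue={i,t}
  n3: def={r,w} ue=∅
  n4: def={t,w} ue={t}
  n5: def={i,r} ue={i,r}
  n6: def={t} ue={i}
  n7: def={b} ue={u}
  n8: def={u} ue={u}

Liveness:
  live n0: ∅→{i,r,t,u}
  live n1: {r,t}→{t,u}
  live n2: {i,r,t}→{i,r,u}
  live n3: {t,u}→{t,u}
  live n4: {t,u}→{u}
  live n5: {i,r,u}→{i,u}
  live n6: {i,u}→{u}
  live n7: {u}→∅
  live n8: {u}→∅

Conflict graph:
  b↔{u}
  i↔{r,t,u}
  r↔{i,t,u,w}
  t↔{i,r,u,w}
  u↔{b,i,r,t,w}
  w↔{r,t,u}

N(b) = ["u"]

Answer: ["u"]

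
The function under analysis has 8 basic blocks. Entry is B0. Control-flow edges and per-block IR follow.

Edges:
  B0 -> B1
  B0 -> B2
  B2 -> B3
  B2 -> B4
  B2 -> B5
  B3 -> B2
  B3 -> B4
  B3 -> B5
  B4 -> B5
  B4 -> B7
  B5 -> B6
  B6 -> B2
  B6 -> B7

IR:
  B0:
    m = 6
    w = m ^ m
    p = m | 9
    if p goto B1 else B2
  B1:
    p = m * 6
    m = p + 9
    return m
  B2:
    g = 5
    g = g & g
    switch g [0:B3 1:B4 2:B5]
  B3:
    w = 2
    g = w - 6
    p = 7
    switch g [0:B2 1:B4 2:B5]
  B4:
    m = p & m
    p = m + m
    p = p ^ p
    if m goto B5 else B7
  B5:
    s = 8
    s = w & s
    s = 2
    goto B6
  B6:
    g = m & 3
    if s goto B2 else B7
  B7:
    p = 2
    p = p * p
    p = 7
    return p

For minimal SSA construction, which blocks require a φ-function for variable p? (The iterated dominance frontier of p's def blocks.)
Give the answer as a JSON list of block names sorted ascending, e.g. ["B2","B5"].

Answer: ["B2", "B4", "B5", "B7"]

Derivation:
idom tree: B1←B0 B2←B0 B3←B2 B4←B2 B5←B2 B6←B5 B7←B2
Dom at joins:
  B2: preds {B0,B3,B6}: {B0} ∩ {B0,B2,B3} ∩ {B0,B2,B5,B6} = {B0}; idom=B0
  B4: preds {B2,B3}: {B0,B2} ∩ {B0,B2,B3} = {B0,B2}; idom=B2
  B5: preds {B2,B3,B4}: {B0,B2} ∩ {B0,B2,B3} ∩ {B0,B2,B4} = {B0,B2}; idom=B2
  B7: preds {B4,B6}: {B0,B2,B4} ∩ {B0,B2,B5,B6} = {B0,B2}; idom=B2

DF walk-up:
  join B2 pred B0: · stop@B0
  join B2 pred B3: B3→B2 stop@B0
  join B2 pred B6: B6→B5→B2 stop@B0
  join B4 pred B2: · stop@B2
  join B4 pred B3: B3 stop@B2
  join B5 pred B2: · stop@B2
  join B5 pred B3: B3 stop@B2
  join B5 pred B4: B4 stop@B2
  join B7 pred B4: B4 stop@B2
  join B7 pred B6: B6→B5 stop@B2
  B0: DF=∅
  B1: DF=∅
  B2: DF={B2}
  B3: DF={B2,B4,B5}
  B4: DF={B5,B7}
  B5: DF={B2,B7}
  B6: DF={B2,B7}
  B7: DF=∅

φ for p: defs {B0,B1,B3,B4,B7}
  DF⁺ = {B2,B4,B5,B7}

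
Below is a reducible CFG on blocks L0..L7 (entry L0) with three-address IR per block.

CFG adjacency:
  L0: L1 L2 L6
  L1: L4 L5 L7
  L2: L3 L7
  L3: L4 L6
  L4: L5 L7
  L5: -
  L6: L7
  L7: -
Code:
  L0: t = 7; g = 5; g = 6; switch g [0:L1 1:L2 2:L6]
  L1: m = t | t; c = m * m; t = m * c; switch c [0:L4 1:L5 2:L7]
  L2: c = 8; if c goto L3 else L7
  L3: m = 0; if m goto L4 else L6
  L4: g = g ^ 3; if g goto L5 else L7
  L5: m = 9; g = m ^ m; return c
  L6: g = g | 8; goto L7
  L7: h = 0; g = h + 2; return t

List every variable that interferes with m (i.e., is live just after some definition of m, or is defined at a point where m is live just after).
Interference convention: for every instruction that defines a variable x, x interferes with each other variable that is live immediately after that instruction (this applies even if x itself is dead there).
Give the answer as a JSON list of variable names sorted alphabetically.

Answer: ["c", "g", "t"]

Analysis:
def/use:
  L0: def={g,t} ue=∅
  L1: def={c,m,t} ue={t}
  L2: def={c} ue=∅
  L3: def={m} ue=∅
  L4: def={g} ue={g}
  L5: def={g,m} ue={c}
  L6: def={g} ue={g}
  L7: def={g,h} ue={t}

Liveness:
  L0: in=∅ out={g,t}
  L1: in={g,t} out={c,g,t}
  L2: in={g,t} out={c,g,t}
  L3: in={c,g,t} out={c,g,t}
  L4: in={c,g,t} out={c,t}
  L5: in={c} out=∅
  L6: in={g,t} out={t}
  L7: in={t} out=∅

Conflict graph:
  c: {g,m,t}
  g: {c,m,t}
  h: {t}
  m: {c,g,t}
  t: {c,g,h,m}

N(m) = ["c", "g", "t"]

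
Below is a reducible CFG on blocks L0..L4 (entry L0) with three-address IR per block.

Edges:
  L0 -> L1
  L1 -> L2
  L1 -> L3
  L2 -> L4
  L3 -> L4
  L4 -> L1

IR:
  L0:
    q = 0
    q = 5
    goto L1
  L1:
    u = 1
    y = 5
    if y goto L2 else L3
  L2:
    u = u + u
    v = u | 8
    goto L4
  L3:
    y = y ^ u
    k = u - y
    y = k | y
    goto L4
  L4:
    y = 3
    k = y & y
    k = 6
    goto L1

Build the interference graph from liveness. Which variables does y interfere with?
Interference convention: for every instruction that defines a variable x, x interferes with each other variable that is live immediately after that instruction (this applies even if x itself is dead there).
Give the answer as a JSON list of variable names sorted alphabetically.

Answer: ["k", "u"]

Analysis:
Per-block:
  L0: def={q} ue=∅
  L1: def={u,y} ue=∅
  L2: def={u,v} ue={u}
  L3: def={k,y} ue={u,y}
  L4: def={k,y} ue=∅

Backward fixpoint:
  L0 li=∅ lo=∅
  L1 li=∅ lo={u,y}
  L2 li={u} lo=∅
  L3 li={u,y} lo=∅
  L4 li=∅ lo=∅

Interference:
  k↔{y}
  q↔∅
  u↔{y}
  v↔∅
  y↔{k,u}

N(y) = ["k", "u"]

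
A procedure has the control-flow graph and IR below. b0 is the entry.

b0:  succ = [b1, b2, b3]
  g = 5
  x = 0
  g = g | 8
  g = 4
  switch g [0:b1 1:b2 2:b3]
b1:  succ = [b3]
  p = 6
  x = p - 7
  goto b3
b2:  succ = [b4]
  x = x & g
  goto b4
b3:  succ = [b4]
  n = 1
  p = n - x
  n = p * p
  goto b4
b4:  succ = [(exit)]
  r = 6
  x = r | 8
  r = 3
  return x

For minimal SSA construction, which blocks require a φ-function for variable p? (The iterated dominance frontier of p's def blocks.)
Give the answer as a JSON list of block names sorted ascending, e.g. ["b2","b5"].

idom tree: b1←b0 b2←b0 b3←b0 b4←b0
Dom∩ at merges:
  b3: preds {b0,b1}: {b0} ∩ {b0,b1} = {b0}; idom=b0
  b4: preds {b2,b3}: {b0,b2} ∩ {b0,b3} = {b0}; idom=b0

DF derivation:
  b3←b0: walk · to b0
  b3←b1: walk b1 to b0
  b4←b2: walk b2 to b0
  b4←b3: walk b3 to b0
  b0: DF=∅
  b1: DF={b3}
  b2: DF={b4}
  b3: DF={b4}
  b4: DF=∅

φ for p: defs {b1,b3}
  DF⁺ = {b3,b4}

Answer: ["b3", "b4"]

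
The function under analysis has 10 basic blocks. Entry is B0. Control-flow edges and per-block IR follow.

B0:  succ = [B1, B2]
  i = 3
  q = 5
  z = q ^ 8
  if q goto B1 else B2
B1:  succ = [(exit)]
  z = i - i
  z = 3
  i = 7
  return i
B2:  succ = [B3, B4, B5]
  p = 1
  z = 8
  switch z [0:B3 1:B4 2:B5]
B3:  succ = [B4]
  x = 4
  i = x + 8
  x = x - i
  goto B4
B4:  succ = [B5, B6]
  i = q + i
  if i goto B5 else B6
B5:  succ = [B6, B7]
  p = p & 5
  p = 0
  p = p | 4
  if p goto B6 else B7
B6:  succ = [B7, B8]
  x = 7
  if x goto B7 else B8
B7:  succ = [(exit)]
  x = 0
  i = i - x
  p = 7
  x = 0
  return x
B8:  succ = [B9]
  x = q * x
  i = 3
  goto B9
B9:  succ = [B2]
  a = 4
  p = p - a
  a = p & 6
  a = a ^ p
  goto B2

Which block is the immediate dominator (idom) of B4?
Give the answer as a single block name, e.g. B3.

idom tree: B1←B0 B2←B0 B3←B2 B4←B2 B5←B2 B6←B2 B7←B2 B8←B6 B9←B8
Dom at joins:
  B2: preds {B0,B9}: {B0} ∩ {B0,B2,B6,B8,B9} = {B0}; idom=B0
  B4: preds {B2,B3}: {B0,B2} ∩ {B0,B2,B3} = {B0,B2}; idom=B2
  B5: preds {B2,B4}: {B0,B2} ∩ {B0,B2,B4} = {B0,B2}; idom=B2
  B6: preds {B4,B5}: {B0,B2,B4} ∩ {B0,B2,B5} = {B0,B2}; idom=B2
  B7: preds {B5,B6}: {B0,B2,B5} ∩ {B0,B2,B6} = {B0,B2}; idom=B2

idom(B4) = B2

Answer: B2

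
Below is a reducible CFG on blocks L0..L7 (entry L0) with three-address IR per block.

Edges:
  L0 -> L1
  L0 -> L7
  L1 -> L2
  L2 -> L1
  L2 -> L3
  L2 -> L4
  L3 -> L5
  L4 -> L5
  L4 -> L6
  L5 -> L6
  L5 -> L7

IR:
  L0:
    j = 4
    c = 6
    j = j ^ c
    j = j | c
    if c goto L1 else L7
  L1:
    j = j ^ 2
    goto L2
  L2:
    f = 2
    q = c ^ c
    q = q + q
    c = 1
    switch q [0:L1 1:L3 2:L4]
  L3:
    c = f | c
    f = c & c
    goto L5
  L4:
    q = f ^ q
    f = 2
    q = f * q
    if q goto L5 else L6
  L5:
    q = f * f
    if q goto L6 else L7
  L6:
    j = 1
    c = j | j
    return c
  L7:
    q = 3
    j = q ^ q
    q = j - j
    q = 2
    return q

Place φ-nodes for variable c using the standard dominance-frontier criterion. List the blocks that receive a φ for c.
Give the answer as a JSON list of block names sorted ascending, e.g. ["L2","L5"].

Answer: ["L1", "L5", "L6", "L7"]

Analysis:
idom tree: L1←L0 L2←L1 L3←L2 L4←L2 L5←L2 L6←L2 L7←L0
Join-block Dom:
  L1: preds {L0,L2}: {L0} ∩ {L0,L1,L2} = {L0}; idom=L0
  L5: preds {L3,L4}: {L0,L1,L2,L3} ∩ {L0,L1,L2,L4} = {L0,L1,L2}; idom=L2
  L6: preds {L4,L5}: {L0,L1,L2,L4} ∩ {L0,L1,L2,L5} = {L0,L1,L2}; idom=L2
  L7: preds {L0,L5}: {L0} ∩ {L0,L1,L2,L5} = {L0}; idom=L0

DF derivation:
  join L1 pred L0: · stop@L0
  join L1 pred L2: L2→L1 stop@L0
  join L5 pred L3: L3 stop@L2
  join L5 pred L4: L4 stop@L2
  join L6 pred L4: L4 stop@L2
  join L6 pred L5: L5 stop@L2
  join L7 pred L0: · stop@L0
  join L7 pred L5: L5→L2→L1 stop@L0
  DF(L0)=∅
  DF(L1)={L1,L7}
  DF(L2)={L1,L7}
  DF(L3)={L5}
  DF(L4)={L5,L6}
  DF(L5)={L6,L7}
  DF(L6)=∅
  DF(L7)=∅

φ for c: defs {L0,L2,L3,L6}
  DF⁺ = {L1,L5,L6,L7}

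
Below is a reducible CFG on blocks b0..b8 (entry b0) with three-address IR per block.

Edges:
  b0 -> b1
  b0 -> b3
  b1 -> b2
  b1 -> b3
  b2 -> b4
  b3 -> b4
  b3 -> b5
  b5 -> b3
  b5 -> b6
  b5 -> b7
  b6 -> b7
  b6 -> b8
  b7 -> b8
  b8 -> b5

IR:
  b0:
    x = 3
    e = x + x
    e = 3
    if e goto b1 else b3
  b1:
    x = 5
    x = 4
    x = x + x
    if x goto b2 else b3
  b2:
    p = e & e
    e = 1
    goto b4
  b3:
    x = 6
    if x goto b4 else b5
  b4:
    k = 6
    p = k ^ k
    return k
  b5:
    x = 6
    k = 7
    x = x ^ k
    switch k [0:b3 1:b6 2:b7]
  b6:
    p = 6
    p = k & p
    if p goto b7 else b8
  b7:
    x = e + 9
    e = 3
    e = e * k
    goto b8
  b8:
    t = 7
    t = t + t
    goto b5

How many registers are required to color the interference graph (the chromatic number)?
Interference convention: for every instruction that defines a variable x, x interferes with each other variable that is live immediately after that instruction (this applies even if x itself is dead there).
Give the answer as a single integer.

Answer: 3

Analysis:
Block summaries:
  b0: def={e,x} ue=∅
  b1: def={x} ue=∅
  b2: def={e,p} ue={e}
  b3: def={x} ue=∅
  b4: def={k,p} ue=∅
  b5: def={k,x} ue=∅
  b6: def={p} ue={k}
  b7: def={e,x} ue={e,k}
  b8: def={t} ue=∅

Liveness:
  b0 li=∅ lo={e}
  b1 li={e} lo={e}
  b2 li={e} lo=∅
  b3 li={e} lo={e}
  b4 li=∅ lo=∅
  b5 li={e} lo={e,k}
  b6 li={e,k} lo={e,k}
  b7 li={e,k} lo={e}
  b8 li={e} lo={e}

Interfere edges:
  e↔{k,p,t,x}
  k↔{e,p,x}
  p↔{e,k}
  t↔{e}
  x↔{e,k}

Registers:
  {e,k,p} pairwise interfere (3-clique) ⇒ χ ≥ 3
  3-colouring: c0={e}  c1={k,t}  c2={p,x}
  χ = 3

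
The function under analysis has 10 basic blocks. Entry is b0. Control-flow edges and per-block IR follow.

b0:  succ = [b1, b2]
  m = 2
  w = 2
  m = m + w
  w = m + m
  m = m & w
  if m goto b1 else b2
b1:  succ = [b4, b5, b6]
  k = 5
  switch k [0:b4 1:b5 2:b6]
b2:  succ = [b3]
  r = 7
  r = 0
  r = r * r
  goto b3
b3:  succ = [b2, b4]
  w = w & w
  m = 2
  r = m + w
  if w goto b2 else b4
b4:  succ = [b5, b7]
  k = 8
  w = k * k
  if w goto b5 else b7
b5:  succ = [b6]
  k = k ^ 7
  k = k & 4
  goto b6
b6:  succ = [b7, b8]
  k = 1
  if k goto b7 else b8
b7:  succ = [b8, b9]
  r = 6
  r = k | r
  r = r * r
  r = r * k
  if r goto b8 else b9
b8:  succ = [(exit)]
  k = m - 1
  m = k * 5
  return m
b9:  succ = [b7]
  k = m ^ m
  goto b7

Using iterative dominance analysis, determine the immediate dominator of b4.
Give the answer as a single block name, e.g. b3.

idom tree: b1←b0 b2←b0 b3←b2 b4←b0 b5←b0 b6←b0 b7←b0 b8←b0 b9←b7
Dom at joins:
  b2: preds {b0,b3}: {b0} ∩ {b0,b2,b3} = {b0}; idom=b0
  b4: preds {b1,b3}: {b0,b1} ∩ {b0,b2,b3} = {b0}; idom=b0
  b5: preds {b1,b4}: {b0,b1} ∩ {b0,b4} = {b0}; idom=b0
  b6: preds {b1,b5}: {b0,b1} ∩ {b0,b5} = {b0}; idom=b0
  b7: preds {b4,b6,b9}: {b0,b4} ∩ {b0,b6} ∩ {b0,b7,b9} = {b0}; idom=b0
  b8: preds {b6,b7}: {b0,b6} ∩ {b0,b7} = {b0}; idom=b0

idom(b4) = b0

Answer: b0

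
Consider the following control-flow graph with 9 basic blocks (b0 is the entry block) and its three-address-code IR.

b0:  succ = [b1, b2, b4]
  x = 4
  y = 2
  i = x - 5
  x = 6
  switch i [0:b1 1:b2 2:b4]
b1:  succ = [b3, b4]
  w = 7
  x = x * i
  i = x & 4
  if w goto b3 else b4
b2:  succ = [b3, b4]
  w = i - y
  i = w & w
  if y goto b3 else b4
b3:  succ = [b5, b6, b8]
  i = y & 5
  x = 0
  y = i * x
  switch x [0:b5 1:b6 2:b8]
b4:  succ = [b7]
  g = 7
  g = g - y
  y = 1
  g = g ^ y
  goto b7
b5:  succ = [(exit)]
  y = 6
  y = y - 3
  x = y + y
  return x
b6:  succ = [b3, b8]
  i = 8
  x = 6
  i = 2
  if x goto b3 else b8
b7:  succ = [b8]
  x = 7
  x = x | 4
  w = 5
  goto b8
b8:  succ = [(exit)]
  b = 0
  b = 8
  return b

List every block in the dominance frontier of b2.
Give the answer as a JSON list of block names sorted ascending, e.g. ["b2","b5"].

idom tree: b1←b0 b2←b0 b3←b0 b4←b0 b5←b3 b6←b3 b7←b4 b8←b0
Join-block Dom:
  b3: preds {b1,b2,b6}: {b0,b1} ∩ {b0,b2} ∩ {b0,b3,b6} = {b0}; idom=b0
  b4: preds {b0,b1,b2}: {b0} ∩ {b0,b1} ∩ {b0,b2} = {b0}; idom=b0
  b8: preds {b3,b6,b7}: {b0,b3} ∩ {b0,b3,b6} ∩ {b0,b4,b7} = {b0}; idom=b0

DF derivation:
  b3←b1: walk b1 to b0
  b3←b2: walk b2 to b0
  b3←b6: walk b6→b3 to b0
  b4←b0: walk · to b0
  b4←b1: walk b1 to b0
  b4←b2: walk b2 to b0
  b8←b3: walk b3 to b0
  b8←b6: walk b6→b3 to b0
  b8←b7: walk b7→b4 to b0
  DF(b0)=∅
  DF(b1)={b3,b4}
  DF(b2)={b3,b4}
  DF(b3)={b3,b8}
  DF(b4)={b8}
  DF(b5)=∅
  DF(b6)={b3,b8}
  DF(b7)={b8}
  DF(b8)=∅

DF(b2) = ["b3", "b4"]

Answer: ["b3", "b4"]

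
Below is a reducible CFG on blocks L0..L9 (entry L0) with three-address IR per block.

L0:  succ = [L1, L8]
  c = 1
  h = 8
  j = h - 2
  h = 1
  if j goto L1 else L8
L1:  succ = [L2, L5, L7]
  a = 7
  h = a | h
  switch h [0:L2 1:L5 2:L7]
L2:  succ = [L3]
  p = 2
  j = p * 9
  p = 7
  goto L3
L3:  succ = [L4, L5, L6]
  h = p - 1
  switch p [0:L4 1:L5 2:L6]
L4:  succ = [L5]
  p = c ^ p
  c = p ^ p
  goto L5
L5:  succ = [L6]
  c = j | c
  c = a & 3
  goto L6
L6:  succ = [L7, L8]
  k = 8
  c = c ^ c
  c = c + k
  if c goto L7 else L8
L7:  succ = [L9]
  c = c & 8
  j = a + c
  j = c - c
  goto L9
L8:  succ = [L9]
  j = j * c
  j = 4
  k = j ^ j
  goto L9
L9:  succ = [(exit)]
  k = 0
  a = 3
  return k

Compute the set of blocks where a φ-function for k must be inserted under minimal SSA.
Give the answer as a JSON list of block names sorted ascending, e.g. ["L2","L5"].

Answer: ["L7", "L8", "L9"]

Working:
idom tree: L1←L0 L2←L1 L3←L2 L4←L3 L5←L1 L6←L1 L7←L1 L8←L0 L9←L0
Dom at joins:
  L5: preds {L1,L3,L4}: {L0,L1} ∩ {L0,L1,L2,L3} ∩ {L0,L1,L2,L3,L4} = {L0,L1}; idom=L1
  L6: preds {L3,L5}: {L0,L1,L2,L3} ∩ {L0,L1,L5} = {L0,L1}; idom=L1
  L7: preds {L1,L6}: {L0,L1} ∩ {L0,L1,L6} = {L0,L1}; idom=L1
  L8: preds {L0,L6}: {L0} ∩ {L0,L1,L6} = {L0}; idom=L0
  L9: preds {L7,L8}: {L0,L1,L7} ∩ {L0,L8} = {L0}; idom=L0

Frontier:
  join L5 pred L1: · stop@L1
  join L5 pred L3: L3→L2 stop@L1
  join L5 pred L4: L4→L3→L2 stop@L1
  join L6 pred L3: L3→L2 stop@L1
  join L6 pred L5: L5 stop@L1
  join L7 pred L1: · stop@L1
  join L7 pred L6: L6 stop@L1
  join L8 pred L0: · stop@L0
  join L8 pred L6: L6→L1 stop@L0
  join L9 pred L7: L7→L1 stop@L0
  join L9 pred L8: L8 stop@L0
  L0: DF=∅
  L1: DF={L8,L9}
  L2: DF={L5,L6}
  L3: DF={L5,L6}
  L4: DF={L5}
  L5: DF={L6}
  L6: DF={L7,L8}
  L7: DF={L9}
  L8: DF={L9}
  L9: DF=∅

φ for k: defs {L6,L8,L9}
  DF⁺ = {L7,L8,L9}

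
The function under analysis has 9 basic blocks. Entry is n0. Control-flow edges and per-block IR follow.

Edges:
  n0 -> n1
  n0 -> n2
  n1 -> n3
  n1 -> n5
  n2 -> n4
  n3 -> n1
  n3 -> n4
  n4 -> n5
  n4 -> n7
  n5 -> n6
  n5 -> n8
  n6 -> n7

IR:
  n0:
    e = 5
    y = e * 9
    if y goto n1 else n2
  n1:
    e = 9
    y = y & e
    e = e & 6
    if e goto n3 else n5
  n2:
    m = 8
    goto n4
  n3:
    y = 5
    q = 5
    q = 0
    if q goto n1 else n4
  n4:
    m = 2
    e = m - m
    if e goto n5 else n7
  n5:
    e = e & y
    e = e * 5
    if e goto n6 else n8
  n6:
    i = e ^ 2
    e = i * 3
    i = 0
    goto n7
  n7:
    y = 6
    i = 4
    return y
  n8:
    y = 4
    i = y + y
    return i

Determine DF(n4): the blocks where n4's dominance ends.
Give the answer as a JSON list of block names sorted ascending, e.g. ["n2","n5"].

Answer: ["n5", "n7"]

Analysis:
idom tree: n1←n0 n2←n0 n3←n1 n4←n0 n5←n0 n6←n5 n7←n0 n8←n5
Dom∩ at merges:
  n1: preds {n0,n3}: {n0} ∩ {n0,n1,n3} = {n0}; idom=n0
  n4: preds {n2,n3}: {n0,n2} ∩ {n0,n1,n3} = {n0}; idom=n0
  n5: preds {n1,n4}: {n0,n1} ∩ {n0,n4} = {n0}; idom=n0
  n7: preds {n4,n6}: {n0,n4} ∩ {n0,n5,n6} = {n0}; idom=n0

DF derivation:
  n1←n0: walk · to n0
  n1←n3: walk n3→n1 to n0
  n4←n2: walk n2 to n0
  n4←n3: walk n3→n1 to n0
  n5←n1: walk n1 to n0
  n5←n4: walk n4 to n0
  n7←n4: walk n4 to n0
  n7←n6: walk n6→n5 to n0
  n0 → ∅
  n1 → {n1,n4,n5}
  n2 → {n4}
  n3 → {n1,n4}
  n4 → {n5,n7}
  n5 → {n7}
  n6 → {n7}
  n7 → ∅
  n8 → ∅

DF(n4) = ["n5", "n7"]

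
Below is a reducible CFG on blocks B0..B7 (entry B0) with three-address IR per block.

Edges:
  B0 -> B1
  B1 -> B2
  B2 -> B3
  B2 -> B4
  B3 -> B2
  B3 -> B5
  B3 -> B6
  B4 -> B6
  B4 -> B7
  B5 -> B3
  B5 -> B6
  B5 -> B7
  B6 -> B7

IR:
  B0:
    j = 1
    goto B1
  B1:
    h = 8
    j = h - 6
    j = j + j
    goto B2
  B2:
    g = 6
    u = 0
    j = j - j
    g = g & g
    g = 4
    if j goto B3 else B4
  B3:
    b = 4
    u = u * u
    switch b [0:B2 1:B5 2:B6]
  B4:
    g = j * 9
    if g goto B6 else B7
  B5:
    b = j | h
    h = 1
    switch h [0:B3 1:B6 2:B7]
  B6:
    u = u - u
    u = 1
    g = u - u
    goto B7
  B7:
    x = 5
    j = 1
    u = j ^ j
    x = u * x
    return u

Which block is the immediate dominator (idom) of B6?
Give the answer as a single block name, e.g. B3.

idom tree: B1←B0 B2←B1 B3←B2 B4←B2 B5←B3 B6←B2 B7←B2
Join-block Dom:
  B2: preds {B1,B3}: {B0,B1} ∩ {B0,B1,B2,B3} = {B0,B1}; idom=B1
  B3: preds {B2,B5}: {B0,B1,B2} ∩ {B0,B1,B2,B3,B5} = {B0,B1,B2}; idom=B2
  B6: preds {B3,B4,B5}: {B0,B1,B2,B3} ∩ {B0,B1,B2,B4} ∩ {B0,B1,B2,B3,B5} = {B0,B1,B2}; idom=B2
  B7: preds {B4,B5,B6}: {B0,B1,B2,B4} ∩ {B0,B1,B2,B3,B5} ∩ {B0,B1,B2,B6} = {B0,B1,B2}; idom=B2

idom(B6) = B2

Answer: B2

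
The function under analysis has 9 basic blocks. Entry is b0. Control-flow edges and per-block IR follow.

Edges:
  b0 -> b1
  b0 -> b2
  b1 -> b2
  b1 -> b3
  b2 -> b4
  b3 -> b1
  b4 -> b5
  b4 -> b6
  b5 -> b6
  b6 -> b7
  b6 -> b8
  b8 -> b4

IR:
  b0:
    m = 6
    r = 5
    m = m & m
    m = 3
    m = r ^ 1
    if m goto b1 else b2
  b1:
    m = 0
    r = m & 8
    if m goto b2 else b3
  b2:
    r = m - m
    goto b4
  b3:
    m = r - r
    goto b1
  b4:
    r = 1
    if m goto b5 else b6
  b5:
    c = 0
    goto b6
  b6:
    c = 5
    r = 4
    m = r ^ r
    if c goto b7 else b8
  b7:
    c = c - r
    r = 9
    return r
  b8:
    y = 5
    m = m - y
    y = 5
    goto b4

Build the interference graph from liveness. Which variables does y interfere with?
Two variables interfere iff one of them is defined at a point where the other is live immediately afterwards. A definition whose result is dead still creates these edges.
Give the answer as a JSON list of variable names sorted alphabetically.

Answer: ["m"]

Working:
Per-block:
  b0: def={m,r} ue=∅
  b1: def={m,r} ue=∅
  b2: def={r} ue={m}
  b3: def={m} ue={r}
  b4: def={r} ue={m}
  b5: def={c} ue=∅
  b6: def={c,m,r} ue=∅
  b7: def={c,r} ue={c,r}
  b8: def={m,y} ue={m}

Liveness:
  b0: in=∅ out={m}
  b1: in=∅ out={m,r}
  b2: in={m} out={m}
  b3: in={r} out=∅
  b4: in={m} out=∅
  b5: in=∅ out=∅
  b6: in=∅ out={c,m,r}
  b7: in={c,r} out=∅
  b8: in={m} out={m}

Interfere edges:
  c — {m,r}
  m — {c,r,y}
  r — {c,m}
  y — {m}

N(y) = ["m"]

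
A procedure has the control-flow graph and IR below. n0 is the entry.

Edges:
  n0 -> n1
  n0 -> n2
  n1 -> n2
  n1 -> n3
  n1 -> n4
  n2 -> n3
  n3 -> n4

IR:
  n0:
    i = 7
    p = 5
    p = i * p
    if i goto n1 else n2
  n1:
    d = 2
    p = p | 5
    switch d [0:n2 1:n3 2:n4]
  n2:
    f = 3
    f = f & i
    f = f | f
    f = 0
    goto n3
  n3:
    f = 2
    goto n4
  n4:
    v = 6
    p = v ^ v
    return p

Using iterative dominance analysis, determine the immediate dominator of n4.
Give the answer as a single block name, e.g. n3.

idom tree: n1←n0 n2←n0 n3←n0 n4←n0
Dom at joins:
  n2: preds {n0,n1}: {n0} ∩ {n0,n1} = {n0}; idom=n0
  n3: preds {n1,n2}: {n0,n1} ∩ {n0,n2} = {n0}; idom=n0
  n4: preds {n1,n3}: {n0,n1} ∩ {n0,n3} = {n0}; idom=n0

idom(n4) = n0

Answer: n0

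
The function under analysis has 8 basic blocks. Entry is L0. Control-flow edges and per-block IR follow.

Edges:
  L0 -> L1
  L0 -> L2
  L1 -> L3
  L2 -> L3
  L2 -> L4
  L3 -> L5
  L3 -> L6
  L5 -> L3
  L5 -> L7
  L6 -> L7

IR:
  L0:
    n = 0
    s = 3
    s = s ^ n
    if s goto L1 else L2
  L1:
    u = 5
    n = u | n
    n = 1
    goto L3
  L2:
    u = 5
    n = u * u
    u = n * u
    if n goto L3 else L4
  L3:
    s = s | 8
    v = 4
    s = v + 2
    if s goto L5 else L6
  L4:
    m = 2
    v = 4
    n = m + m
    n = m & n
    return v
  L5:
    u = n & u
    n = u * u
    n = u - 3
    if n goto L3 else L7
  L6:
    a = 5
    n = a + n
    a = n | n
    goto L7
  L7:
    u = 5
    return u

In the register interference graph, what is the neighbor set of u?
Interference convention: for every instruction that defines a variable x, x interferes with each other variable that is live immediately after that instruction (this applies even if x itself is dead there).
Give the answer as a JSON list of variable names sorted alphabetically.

Answer: ["n", "s", "v"]

Derivation:
def/use:
  L0: def={n,s} ue=∅
  L1: def={n,u} ue={n}
  L2: def={n,u} ue=∅
  L3: def={s,v} ue={s}
  L4: def={m,n,v} ue=∅
  L5: def={n,u} ue={n,u}
  L6: def={a,n} ue={n}
  L7: def={u} ue=∅

Liveness:
  live L0: ∅→{n,s}
  live L1: {n,s}→{n,s,u}
  live L2: {s}→{n,s,u}
  live L3: {n,s,u}→{n,s,u}
  live L4: ∅→∅
  live L5: {n,s,u}→{n,s,u}
  live L6: {n}→∅
  live L7: ∅→∅

Interference:
  a — {n}
  m — {n,v}
  n — {a,m,s,u,v}
  s — {n,u}
  u — {n,s,v}
  v — {m,n,u}

N(u) = ["n", "s", "v"]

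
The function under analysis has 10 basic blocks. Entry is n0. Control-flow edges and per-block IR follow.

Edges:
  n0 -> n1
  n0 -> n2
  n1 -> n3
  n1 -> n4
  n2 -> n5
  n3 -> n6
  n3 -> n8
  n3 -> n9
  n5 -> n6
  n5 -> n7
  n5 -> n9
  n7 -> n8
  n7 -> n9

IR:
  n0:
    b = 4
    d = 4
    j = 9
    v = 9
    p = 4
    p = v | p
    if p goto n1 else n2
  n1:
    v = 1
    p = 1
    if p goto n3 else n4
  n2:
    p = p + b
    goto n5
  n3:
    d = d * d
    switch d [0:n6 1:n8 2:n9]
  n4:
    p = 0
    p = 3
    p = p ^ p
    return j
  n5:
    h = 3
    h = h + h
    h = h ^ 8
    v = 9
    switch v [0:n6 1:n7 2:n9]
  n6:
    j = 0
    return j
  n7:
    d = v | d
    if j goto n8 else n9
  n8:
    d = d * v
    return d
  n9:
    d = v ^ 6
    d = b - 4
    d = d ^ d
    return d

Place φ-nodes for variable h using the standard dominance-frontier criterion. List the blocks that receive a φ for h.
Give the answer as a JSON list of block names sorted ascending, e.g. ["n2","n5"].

Answer: ["n6", "n8", "n9"]

Derivation:
idom tree: n1←n0 n2←n0 n3←n1 n4←n1 n5←n2 n6←n0 n7←n5 n8←n0 n9←n0
Dom∩ at merges:
  n6: preds {n3,n5}: {n0,n1,n3} ∩ {n0,n2,n5} = {n0}; idom=n0
  n8: preds {n3,n7}: {n0,n1,n3} ∩ {n0,n2,n5,n7} = {n0}; idom=n0
  n9: preds {n3,n5,n7}: {n0,n1,n3} ∩ {n0,n2,n5} ∩ {n0,n2,n5,n7} = {n0}; idom=n0

DF derivation:
  join n6 pred n3: n3→n1 stop@n0
  join n6 pred n5: n5→n2 stop@n0
  join n8 pred n3: n3→n1 stop@n0
  join n8 pred n7: n7→n5→n2 stop@n0
  join n9 pred n3: n3→n1 stop@n0
  join n9 pred n5: n5→n2 stop@n0
  join n9 pred n7: n7→n5→n2 stop@n0
  DF(n0)=∅
  DF(n1)={n6,n8,n9}
  DF(n2)={n6,n8,n9}
  DF(n3)={n6,n8,n9}
  DF(n4)=∅
  DF(n5)={n6,n8,n9}
  DF(n6)=∅
  DF(n7)={n8,n9}
  DF(n8)=∅
  DF(n9)=∅

φ for h: defs {n5}
  DF⁺ = {n6,n8,n9}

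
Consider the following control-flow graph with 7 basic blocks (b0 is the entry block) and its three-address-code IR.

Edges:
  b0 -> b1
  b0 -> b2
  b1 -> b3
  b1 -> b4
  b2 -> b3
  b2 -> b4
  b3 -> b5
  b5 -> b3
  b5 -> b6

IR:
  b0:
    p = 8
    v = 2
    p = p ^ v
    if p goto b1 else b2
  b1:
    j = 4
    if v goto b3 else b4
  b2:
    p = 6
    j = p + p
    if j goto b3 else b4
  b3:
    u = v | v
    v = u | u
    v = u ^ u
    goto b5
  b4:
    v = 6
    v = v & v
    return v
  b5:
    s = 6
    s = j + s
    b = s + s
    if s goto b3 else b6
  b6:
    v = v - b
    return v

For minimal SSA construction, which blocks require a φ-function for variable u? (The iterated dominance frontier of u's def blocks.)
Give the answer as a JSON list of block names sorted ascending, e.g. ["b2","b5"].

idom tree: b1←b0 b2←b0 b3←b0 b4←b0 b5←b3 b6←b5
Dom at joins:
  b3: preds {b1,b2,b5}: {b0,b1} ∩ {b0,b2} ∩ {b0,b3,b5} = {b0}; idom=b0
  b4: preds {b1,b2}: {b0,b1} ∩ {b0,b2} = {b0}; idom=b0

DF derivation:
  join b3 pred b1: b1 stop@b0
  join b3 pred b2: b2 stop@b0
  join b3 pred b5: b5→b3 stop@b0
  join b4 pred b1: b1 stop@b0
  join b4 pred b2: b2 stop@b0
  b0 → ∅
  b1 → {b3,b4}
  b2 → {b3,b4}
  b3 → {b3}
  b4 → ∅
  b5 → {b3}
  b6 → ∅

φ for u: defs {b3}
  DF⁺ = {b3}

Answer: ["b3"]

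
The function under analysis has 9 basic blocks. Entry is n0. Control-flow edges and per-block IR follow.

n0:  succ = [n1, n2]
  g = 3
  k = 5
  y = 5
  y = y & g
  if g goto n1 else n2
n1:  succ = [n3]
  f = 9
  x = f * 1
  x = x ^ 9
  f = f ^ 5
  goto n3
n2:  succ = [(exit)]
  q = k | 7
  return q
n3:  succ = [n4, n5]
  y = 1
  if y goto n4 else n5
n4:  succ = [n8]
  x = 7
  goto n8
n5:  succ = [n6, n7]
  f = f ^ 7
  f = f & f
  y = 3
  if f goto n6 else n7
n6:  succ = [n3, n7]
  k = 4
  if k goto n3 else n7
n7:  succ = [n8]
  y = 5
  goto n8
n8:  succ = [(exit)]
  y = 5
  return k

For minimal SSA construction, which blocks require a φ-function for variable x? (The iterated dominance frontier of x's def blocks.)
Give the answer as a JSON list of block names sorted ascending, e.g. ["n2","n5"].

idom tree: n1←n0 n2←n0 n3←n1 n4←n3 n5←n3 n6←n5 n7←n5 n8←n3
Dom at joins:
  n3: preds {n1,n6}: {n0,n1} ∩ {n0,n1,n3,n5,n6} = {n0,n1}; idom=n1
  n7: preds {n5,n6}: {n0,n1,n3,n5} ∩ {n0,n1,n3,n5,n6} = {n0,n1,n3,n5}; idom=n5
  n8: preds {n4,n7}: {n0,n1,n3,n4} ∩ {n0,n1,n3,n5,n7} = {n0,n1,n3}; idom=n3

DF derivation:
  n3←n1: walk · to n1
  n3←n6: walk n6→n5→n3 to n1
  n7←n5: walk · to n5
  n7←n6: walk n6 to n5
  n8←n4: walk n4 to n3
  n8←n7: walk n7→n5 to n3
  DF(n0)=∅
  DF(n1)=∅
  DF(n2)=∅
  DF(n3)={n3}
  DF(n4)={n8}
  DF(n5)={n3,n8}
  DF(n6)={n3,n7}
  DF(n7)={n8}
  DF(n8)=∅

φ for x: defs {n1,n4}
  DF⁺ = {n8}

Answer: ["n8"]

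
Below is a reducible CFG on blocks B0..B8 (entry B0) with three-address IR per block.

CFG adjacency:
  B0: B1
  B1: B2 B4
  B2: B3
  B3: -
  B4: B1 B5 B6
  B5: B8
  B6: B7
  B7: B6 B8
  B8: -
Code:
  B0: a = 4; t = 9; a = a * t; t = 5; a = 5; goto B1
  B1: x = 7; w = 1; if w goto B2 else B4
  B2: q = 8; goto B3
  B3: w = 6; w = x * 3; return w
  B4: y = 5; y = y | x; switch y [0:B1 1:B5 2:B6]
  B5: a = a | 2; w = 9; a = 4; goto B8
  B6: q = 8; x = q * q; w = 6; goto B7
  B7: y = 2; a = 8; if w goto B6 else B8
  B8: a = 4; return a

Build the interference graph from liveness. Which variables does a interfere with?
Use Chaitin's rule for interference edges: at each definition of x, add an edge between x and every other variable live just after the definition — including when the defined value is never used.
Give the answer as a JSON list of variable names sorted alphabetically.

Block summaries:
  B0 def {a,t} use ∅
  B1 def {w,x} use ∅
  B2 def {q} use ∅
  B3 def {w} use {x}
  B4 def {y} use {x}
  B5 def {a,w} use {a}
  B6 def {q,w,x} use ∅
  B7 def {a,y} use {w}
  B8 def {a} use ∅

Live sets:
  B0: in=∅ out={a}
  B1: in={a} out={a,x}
  B2: in={x} out={x}
  B3: in={x} out=∅
  B4: in={a,x} out={a}
  B5: in={a} out=∅
  B6: in=∅ out={w}
  B7: in={w} out=∅
  B8: in=∅ out=∅

Interfere edges:
  a: {t,w,x,y}
  q: {x}
  t: {a}
  w: {a,x,y}
  x: {a,q,w,y}
  y: {a,w,x}

N(a) = ["t", "w", "x", "y"]

Answer: ["t", "w", "x", "y"]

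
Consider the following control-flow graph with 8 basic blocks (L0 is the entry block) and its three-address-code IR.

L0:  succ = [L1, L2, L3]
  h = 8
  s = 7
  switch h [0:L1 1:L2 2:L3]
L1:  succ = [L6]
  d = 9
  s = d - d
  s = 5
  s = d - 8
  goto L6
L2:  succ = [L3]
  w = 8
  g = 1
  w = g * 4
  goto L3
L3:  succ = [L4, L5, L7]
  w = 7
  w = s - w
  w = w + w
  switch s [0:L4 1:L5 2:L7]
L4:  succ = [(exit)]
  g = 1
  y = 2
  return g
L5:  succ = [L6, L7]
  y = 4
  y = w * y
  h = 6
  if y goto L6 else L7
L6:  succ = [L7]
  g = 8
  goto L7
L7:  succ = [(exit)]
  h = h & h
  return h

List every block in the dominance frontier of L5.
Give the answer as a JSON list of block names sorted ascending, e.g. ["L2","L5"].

idom tree: L1←L0 L2←L0 L3←L0 L4←L3 L5←L3 L6←L0 L7←L0
Dom∩ at merges:
  L3: preds {L0,L2}: {L0} ∩ {L0,L2} = {L0}; idom=L0
  L6: preds {L1,L5}: {L0,L1} ∩ {L0,L3,L5} = {L0}; idom=L0
  L7: preds {L3,L5,L6}: {L0,L3} ∩ {L0,L3,L5} ∩ {L0,L6} = {L0}; idom=L0

DF derivation:
  L3←L0: walk · to L0
  L3←L2: walk L2 to L0
  L6←L1: walk L1 to L0
  L6←L5: walk L5→L3 to L0
  L7←L3: walk L3 to L0
  L7←L5: walk L5→L3 to L0
  L7←L6: walk L6 to L0
  L0 → ∅
  L1 → {L6}
  L2 → {L3}
  L3 → {L6,L7}
  L4 → ∅
  L5 → {L6,L7}
  L6 → {L7}
  L7 → ∅

DF(L5) = ["L6", "L7"]

Answer: ["L6", "L7"]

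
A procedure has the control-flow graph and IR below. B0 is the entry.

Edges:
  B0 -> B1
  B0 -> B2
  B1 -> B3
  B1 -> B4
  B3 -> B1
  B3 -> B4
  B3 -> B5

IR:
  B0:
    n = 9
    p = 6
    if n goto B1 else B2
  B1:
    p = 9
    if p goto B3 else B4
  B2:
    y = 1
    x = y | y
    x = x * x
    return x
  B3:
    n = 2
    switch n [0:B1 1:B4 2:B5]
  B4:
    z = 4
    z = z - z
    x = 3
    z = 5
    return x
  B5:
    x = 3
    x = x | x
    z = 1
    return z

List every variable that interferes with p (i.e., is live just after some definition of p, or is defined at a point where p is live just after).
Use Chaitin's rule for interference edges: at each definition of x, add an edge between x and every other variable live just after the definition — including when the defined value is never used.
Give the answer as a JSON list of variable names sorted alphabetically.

def/use:
  B0: def={n,p} ue=∅
  B1: def={p} ue=∅
  B2: def={x,y} ue=∅
  B3: def={n} ue=∅
  B4: def={x,z} ue=∅
  B5: def={x,z} ue=∅

Live sets:
  live B0: ∅→∅
  live B1: ∅→∅
  live B2: ∅→∅
  live B3: ∅→∅
  live B4: ∅→∅
  live B5: ∅→∅

Interfere edges:
  n↔{p}
  p↔{n}
  x↔{z}
  y↔∅
  z↔{x}

N(p) = ["n"]

Answer: ["n"]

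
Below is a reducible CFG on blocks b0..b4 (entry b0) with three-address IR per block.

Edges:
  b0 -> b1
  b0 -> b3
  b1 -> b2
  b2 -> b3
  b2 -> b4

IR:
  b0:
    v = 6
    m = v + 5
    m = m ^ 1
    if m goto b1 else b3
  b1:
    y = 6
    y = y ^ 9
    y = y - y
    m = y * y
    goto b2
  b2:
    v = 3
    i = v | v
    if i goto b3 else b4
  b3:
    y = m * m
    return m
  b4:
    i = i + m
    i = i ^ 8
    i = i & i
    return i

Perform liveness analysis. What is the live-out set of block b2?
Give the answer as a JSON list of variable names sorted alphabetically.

Answer: ["i", "m"]

Analysis:
Per-block:
  b0: {m,v} / ∅
  b1: {m,y} / ∅
  b2: {i,v} / ∅
  b3: {y} / {m}
  b4: {i} / {i,m}

Live sets:
  b0: in=∅ out={m}
  b1: in=∅ out={m}
  b2: in={m} out={i,m}
  b3: in={m} out=∅
  b4: in={i,m} out=∅

live-out(b2) = ["i", "m"]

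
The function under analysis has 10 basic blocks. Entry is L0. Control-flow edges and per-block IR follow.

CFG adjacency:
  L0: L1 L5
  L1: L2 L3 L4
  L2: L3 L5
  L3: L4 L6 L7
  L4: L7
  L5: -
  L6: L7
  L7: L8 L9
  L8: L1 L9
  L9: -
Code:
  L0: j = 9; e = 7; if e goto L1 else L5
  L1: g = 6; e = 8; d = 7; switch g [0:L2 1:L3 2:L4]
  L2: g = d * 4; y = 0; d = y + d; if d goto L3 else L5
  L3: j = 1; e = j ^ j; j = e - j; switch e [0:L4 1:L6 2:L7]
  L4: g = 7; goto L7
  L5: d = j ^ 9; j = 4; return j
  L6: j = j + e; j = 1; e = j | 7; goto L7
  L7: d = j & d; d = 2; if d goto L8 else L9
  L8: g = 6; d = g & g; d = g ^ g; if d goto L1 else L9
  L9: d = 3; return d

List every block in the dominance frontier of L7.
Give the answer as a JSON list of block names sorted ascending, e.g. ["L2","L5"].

Answer: ["L1"]

Analysis:
idom tree: L1←L0 L2←L1 L3←L1 L4←L1 L5←L0 L6←L3 L7←L1 L8←L7 L9←L7
Dom∩ at merges:
  L1: preds {L0,L8}: {L0} ∩ {L0,L1,L7,L8} = {L0}; idom=L0
  L3: preds {L1,L2}: {L0,L1} ∩ {L0,L1,L2} = {L0,L1}; idom=L1
  L4: preds {L1,L3}: {L0,L1} ∩ {L0,L1,L3} = {L0,L1}; idom=L1
  L5: preds {L0,L2}: {L0} ∩ {L0,L1,L2} = {L0}; idom=L0
  L7: preds {L3,L4,L6}: {L0,L1,L3} ∩ {L0,L1,L4} ∩ {L0,L1,L3,L6} = {L0,L1}; idom=L1
  L9: preds {L7,L8}: {L0,L1,L7} ∩ {L0,L1,L7,L8} = {L0,L1,L7}; idom=L7

DF walk-up:
  L1←L0: walk · to L0
  L1←L8: walk L8→L7→L1 to L0
  L3←L1: walk · to L1
  L3←L2: walk L2 to L1
  L4←L1: walk · to L1
  L4←L3: walk L3 to L1
  L5←L0: walk · to L0
  L5←L2: walk L2→L1 to L0
  L7←L3: walk L3 to L1
  L7←L4: walk L4 to L1
  L7←L6: walk L6→L3 to L1
  L9←L7: walk · to L7
  L9←L8: walk L8 to L7
  L0 → ∅
  L1 → {L1,L5}
  L2 → {L3,L5}
  L3 → {L4,L7}
  L4 → {L7}
  L5 → ∅
  L6 → {L7}
  L7 → {L1}
  L8 → {L1,L9}
  L9 → ∅

DF(L7) = ["L1"]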